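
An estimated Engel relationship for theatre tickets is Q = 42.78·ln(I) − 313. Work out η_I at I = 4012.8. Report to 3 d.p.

1.020

At I = 4012.8: Q = 41.956.
dQ/dI = 42.78/I = 0.0106609 at this income.
η = (dQ/dI)·(I/Q) = 0.0106609 × (4012.8/41.956) = 1.020.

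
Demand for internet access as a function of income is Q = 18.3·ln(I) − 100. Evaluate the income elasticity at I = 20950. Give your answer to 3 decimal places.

0.223

At I = 20950: Q = 82.083.
dQ/dI = 18.3/I = 0.000873508 at this income.
η = (dQ/dI)·(I/Q) = 0.000873508 × (20950/82.083) = 0.223.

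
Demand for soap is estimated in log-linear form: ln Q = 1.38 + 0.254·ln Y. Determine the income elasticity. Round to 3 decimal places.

0.254

In a log-linear demand, the coefficient on ln Y is the income elasticity.
So η = 0.254.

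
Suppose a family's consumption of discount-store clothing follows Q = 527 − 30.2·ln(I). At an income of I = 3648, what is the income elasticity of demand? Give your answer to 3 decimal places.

At I = 3648: Q = 279.302.
dQ/dI = -30.2/I = -0.00827851 at this income.
η = (dQ/dI)·(I/Q) = -0.00827851 × (3648/279.302) = -0.108.

-0.108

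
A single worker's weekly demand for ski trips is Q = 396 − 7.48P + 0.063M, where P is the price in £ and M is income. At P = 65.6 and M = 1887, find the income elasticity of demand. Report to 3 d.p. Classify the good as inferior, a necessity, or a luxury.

At P = 65.6, M = 1887: Q = 24.193.
Holding P constant, ∂Q/∂M = 0.063.
η_M = (∂Q/∂M)·(M/Q) = 0.063 × (1887/24.193) = 4.914.
Since η > 1, this is a luxury.

4.914 (luxury)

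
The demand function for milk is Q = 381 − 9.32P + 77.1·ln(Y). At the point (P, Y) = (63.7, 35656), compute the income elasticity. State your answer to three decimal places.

0.129

At P = 63.7, Y = 35656: Q = 595.453.
Holding P constant, ∂Q/∂Y = 77.1/Y = 0.00216233.
η_Y = (∂Q/∂Y)·(Y/Q) = 0.00216233 × (35656/595.453) = 0.129.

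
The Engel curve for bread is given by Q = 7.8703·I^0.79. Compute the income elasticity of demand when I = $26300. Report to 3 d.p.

For Q = A·I^β the income elasticity is constant and equal to β.
Here β = 0.79, so η = 0.790.

0.790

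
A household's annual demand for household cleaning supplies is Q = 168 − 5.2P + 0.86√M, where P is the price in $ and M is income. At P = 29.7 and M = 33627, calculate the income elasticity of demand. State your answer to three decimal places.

At P = 29.7, M = 33627: Q = 171.264.
Holding P constant, ∂Q/∂M = 0.86/(2√M) = 0.0023449.
η_M = (∂Q/∂M)·(M/Q) = 0.0023449 × (33627/171.264) = 0.460.

0.460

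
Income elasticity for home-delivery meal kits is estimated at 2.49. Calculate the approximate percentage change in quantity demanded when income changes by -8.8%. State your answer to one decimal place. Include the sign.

-21.9%

%ΔQ ≈ η × %ΔI = 2.49 × (-8.8%) = -21.9%.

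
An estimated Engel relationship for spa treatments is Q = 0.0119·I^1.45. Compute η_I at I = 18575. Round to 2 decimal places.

1.45

For Q = A·I^β the income elasticity is constant and equal to β.
Here β = 1.45, so η = 1.45.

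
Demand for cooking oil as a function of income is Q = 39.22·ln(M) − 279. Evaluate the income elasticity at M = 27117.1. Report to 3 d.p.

At M = 27117.1: Q = 121.355.
dQ/dM = 39.22/M = 0.00144632 at this income.
η = (dQ/dM)·(M/Q) = 0.00144632 × (27117.1/121.355) = 0.323.

0.323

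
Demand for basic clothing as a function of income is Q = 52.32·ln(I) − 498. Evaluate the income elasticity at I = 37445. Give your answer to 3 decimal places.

At I = 37445: Q = 52.962.
dQ/dI = 52.32/I = 0.00139725 at this income.
η = (dQ/dI)·(I/Q) = 0.00139725 × (37445/52.962) = 0.988.

0.988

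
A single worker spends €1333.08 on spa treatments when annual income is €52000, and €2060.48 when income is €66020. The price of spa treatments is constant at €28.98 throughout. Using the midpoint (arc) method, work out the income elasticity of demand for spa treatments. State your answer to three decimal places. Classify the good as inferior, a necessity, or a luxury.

1.804 (luxury)

With a constant price, Q₁ = 1333.08/28.98 = 46.000 and Q₂ = 2060.48/28.98 = 71.100 (equivalently, work directly with expenditure since P cancels).
Midpoint %ΔQ = (2060.48 − 1333.08)/1696.78 = 0.42869; midpoint %ΔI = (66020 − 52000)/59010 = 0.23759.
η = 0.42869 / 0.23759 = 1.804.
η > 1 ⇒ luxury.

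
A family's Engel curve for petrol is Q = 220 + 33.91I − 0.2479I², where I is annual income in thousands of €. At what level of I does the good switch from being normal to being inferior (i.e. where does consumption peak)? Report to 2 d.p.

68.39

dQ/dI = 33.91 − 0.4958I.
The good is inferior where dQ/dI < 0. Setting dQ/dI = 0 gives I = 33.91 / 0.4958 = 68.39.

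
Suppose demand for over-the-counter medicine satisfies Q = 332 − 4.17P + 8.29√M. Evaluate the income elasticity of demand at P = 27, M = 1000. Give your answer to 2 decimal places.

At P = 27, M = 1000: Q = 481.563.
Holding P constant, ∂Q/∂M = 8.29/(2√M) = 0.131076.
η_M = (∂Q/∂M)·(M/Q) = 0.131076 × (1000/481.563) = 0.27.

0.27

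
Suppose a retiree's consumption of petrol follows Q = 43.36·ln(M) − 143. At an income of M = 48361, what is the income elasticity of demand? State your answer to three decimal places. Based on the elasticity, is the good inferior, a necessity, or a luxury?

0.134 (necessity)

At M = 48361: Q = 324.700.
dQ/dM = 43.36/M = 0.00089659 at this income.
η = (dQ/dM)·(M/Q) = 0.00089659 × (48361/324.700) = 0.134.
Since 0 < η < 1, the good is a necessity.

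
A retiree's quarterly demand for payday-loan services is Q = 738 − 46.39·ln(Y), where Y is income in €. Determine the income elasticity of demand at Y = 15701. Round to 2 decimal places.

At Y = 15701: Q = 289.804.
dQ/dY = -46.39/Y = -0.00295459 at this income.
η = (dQ/dY)·(Y/Q) = -0.00295459 × (15701/289.804) = -0.16.

-0.16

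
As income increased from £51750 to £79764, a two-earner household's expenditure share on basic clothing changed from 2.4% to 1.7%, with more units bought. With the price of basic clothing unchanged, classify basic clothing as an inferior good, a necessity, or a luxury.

necessity

Quantity rises but the budget share falls as income rises, so 0 < η < 1.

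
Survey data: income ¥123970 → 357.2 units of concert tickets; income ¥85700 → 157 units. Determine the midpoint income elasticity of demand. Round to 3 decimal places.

ΔQ = 157 − 357.2 = -200.2; midpoint Q̄ = (357.2 + 157)/2 = 257.1.
ΔI = 85700 − 123970 = -38270; midpoint Ī = (123970 + 85700)/2 = 104835.
η = (ΔQ/Q̄) ÷ (ΔI/Ī) = (-200.2/257.1) ÷ (-38270/104835) = 2.133.

2.133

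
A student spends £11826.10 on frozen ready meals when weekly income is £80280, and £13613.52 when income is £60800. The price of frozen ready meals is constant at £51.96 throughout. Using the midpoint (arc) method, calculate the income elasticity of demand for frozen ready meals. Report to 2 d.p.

With a constant price, Q₁ = 11826.10/51.96 = 227.600 and Q₂ = 13613.52/51.96 = 262.000 (equivalently, work directly with expenditure since P cancels).
Midpoint %ΔQ = (13613.52 − 11826.10)/12719.81 = 0.14052; midpoint %ΔI = (60800 − 80280)/70540 = -0.27616.
η = 0.14052 / -0.27616 = -0.51.

-0.51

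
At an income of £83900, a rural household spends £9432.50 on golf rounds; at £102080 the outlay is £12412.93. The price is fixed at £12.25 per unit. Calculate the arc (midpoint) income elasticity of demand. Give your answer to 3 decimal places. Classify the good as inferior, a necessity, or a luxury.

With a constant price, Q₁ = 9432.50/12.25 = 770.000 and Q₂ = 12412.93/12.25 = 1013.300 (equivalently, work directly with expenditure since P cancels).
Midpoint %ΔQ = (12412.93 − 9432.50)/10922.72 = 0.27287; midpoint %ΔI = (102080 − 83900)/92990 = 0.19550.
η = 0.27287 / 0.19550 = 1.396.
η > 1 ⇒ luxury.

1.396 (luxury)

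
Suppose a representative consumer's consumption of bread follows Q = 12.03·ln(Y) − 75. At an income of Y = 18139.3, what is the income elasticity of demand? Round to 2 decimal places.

0.28

At Y = 18139.3: Q = 42.964.
dQ/dY = 12.03/Y = 0.000663201 at this income.
η = (dQ/dY)·(Y/Q) = 0.000663201 × (18139.3/42.964) = 0.28.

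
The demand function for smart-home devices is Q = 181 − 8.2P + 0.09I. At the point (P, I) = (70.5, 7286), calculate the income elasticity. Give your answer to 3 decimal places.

2.535

At P = 70.5, I = 7286: Q = 258.640.
Holding P constant, ∂Q/∂I = 0.09.
η_I = (∂Q/∂I)·(I/Q) = 0.09 × (7286/258.640) = 2.535.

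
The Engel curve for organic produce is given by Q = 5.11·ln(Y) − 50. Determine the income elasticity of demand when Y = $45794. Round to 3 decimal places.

1.056

At Y = 45794: Q = 4.840.
dQ/dY = 5.11/Y = 0.000111587 at this income.
η = (dQ/dY)·(Y/Q) = 0.000111587 × (45794/4.840) = 1.056.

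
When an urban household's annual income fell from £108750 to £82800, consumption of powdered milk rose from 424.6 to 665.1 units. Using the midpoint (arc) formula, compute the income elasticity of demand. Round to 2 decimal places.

-1.63

ΔQ = 665.1 − 424.6 = 240.5; midpoint Q̄ = (424.6 + 665.1)/2 = 544.85.
ΔI = 82800 − 108750 = -25950; midpoint Ī = (108750 + 82800)/2 = 95775.
η = (ΔQ/Q̄) ÷ (ΔI/Ī) = (240.5/544.85) ÷ (-25950/95775) = -1.63.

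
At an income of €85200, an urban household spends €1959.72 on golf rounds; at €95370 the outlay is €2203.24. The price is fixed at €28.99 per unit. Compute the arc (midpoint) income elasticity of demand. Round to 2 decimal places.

With a constant price, Q₁ = 1959.72/28.99 = 67.600 and Q₂ = 2203.24/28.99 = 76.000 (equivalently, work directly with expenditure since P cancels).
Midpoint %ΔQ = (2203.24 − 1959.72)/2081.48 = 0.11699; midpoint %ΔI = (95370 − 85200)/90285 = 0.11264.
η = 0.11699 / 0.11264 = 1.04.

1.04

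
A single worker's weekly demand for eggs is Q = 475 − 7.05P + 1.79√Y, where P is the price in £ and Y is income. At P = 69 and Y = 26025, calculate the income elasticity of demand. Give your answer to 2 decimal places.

At P = 69, Y = 26025: Q = 277.318.
Holding P constant, ∂Q/∂Y = 1.79/(2√Y) = 0.00554789.
η_Y = (∂Q/∂Y)·(Y/Q) = 0.00554789 × (26025/277.318) = 0.52.

0.52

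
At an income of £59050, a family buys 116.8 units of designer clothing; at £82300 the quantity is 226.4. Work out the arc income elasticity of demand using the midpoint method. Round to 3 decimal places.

1.941

ΔQ = 226.4 − 116.8 = 109.6; midpoint Q̄ = (116.8 + 226.4)/2 = 171.6.
ΔI = 82300 − 59050 = 23250; midpoint Ī = (59050 + 82300)/2 = 70675.
η = (ΔQ/Q̄) ÷ (ΔI/Ī) = (109.6/171.6) ÷ (23250/70675) = 1.941.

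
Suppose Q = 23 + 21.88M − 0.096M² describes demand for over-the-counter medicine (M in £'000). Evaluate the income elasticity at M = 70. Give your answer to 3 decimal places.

0.545

At M = 70: Q = 1084.2000.
dQ/dM = 21.88 − 0.192M = 8.44000.
η = (dQ/dM)·(M/Q) = 8.44000 × (70/1084.2000) = 0.545.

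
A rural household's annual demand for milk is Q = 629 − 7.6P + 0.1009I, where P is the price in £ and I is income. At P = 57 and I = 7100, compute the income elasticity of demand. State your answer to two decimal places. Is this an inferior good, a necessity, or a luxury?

At P = 57, I = 7100: Q = 912.190.
Holding P constant, ∂Q/∂I = 0.1009.
η_I = (∂Q/∂I)·(I/Q) = 0.1009 × (7100/912.190) = 0.79.
Since 0 < η < 1, this is a necessity.

0.79 (necessity)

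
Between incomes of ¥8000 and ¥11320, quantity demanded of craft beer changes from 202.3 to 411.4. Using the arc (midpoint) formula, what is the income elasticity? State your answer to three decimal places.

1.983

ΔQ = 411.4 − 202.3 = 209.1; midpoint Q̄ = (202.3 + 411.4)/2 = 306.85.
ΔI = 11320 − 8000 = 3320; midpoint Ī = (8000 + 11320)/2 = 9660.
η = (ΔQ/Q̄) ÷ (ΔI/Ī) = (209.1/306.85) ÷ (3320/9660) = 1.983.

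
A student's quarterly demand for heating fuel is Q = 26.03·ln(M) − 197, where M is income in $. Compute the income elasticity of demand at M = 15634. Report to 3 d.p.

0.479

At M = 15634: Q = 54.377.
dQ/dM = 26.03/M = 0.00166496 at this income.
η = (dQ/dM)·(M/Q) = 0.00166496 × (15634/54.377) = 0.479.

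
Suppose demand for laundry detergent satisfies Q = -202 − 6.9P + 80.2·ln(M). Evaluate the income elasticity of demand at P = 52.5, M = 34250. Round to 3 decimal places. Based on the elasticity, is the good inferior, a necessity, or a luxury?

0.294 (necessity)

At P = 52.5, M = 34250: Q = 273.154.
Holding P constant, ∂Q/∂M = 80.2/M = 0.00234161.
η_M = (∂Q/∂M)·(M/Q) = 0.00234161 × (34250/273.154) = 0.294.
Since 0 < η < 1, this is a necessity.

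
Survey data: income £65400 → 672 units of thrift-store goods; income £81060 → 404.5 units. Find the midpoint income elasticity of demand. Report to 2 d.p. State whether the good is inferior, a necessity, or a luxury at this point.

ΔQ = 404.5 − 672 = -267.5; midpoint Q̄ = (672 + 404.5)/2 = 538.25.
ΔI = 81060 − 65400 = 15660; midpoint Ī = (65400 + 81060)/2 = 73230.
η = (ΔQ/Q̄) ÷ (ΔI/Ī) = (-267.5/538.25) ÷ (15660/73230) = -2.32.
η < 0 ⇒ inferior good.

-2.32 (inferior good)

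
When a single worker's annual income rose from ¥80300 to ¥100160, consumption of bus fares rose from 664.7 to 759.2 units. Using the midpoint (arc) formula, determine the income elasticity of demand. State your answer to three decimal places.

0.603

ΔQ = 759.2 − 664.7 = 94.5; midpoint Q̄ = (664.7 + 759.2)/2 = 711.95.
ΔI = 100160 − 80300 = 19860; midpoint Ī = (80300 + 100160)/2 = 90230.
η = (ΔQ/Q̄) ÷ (ΔI/Ī) = (94.5/711.95) ÷ (19860/90230) = 0.603.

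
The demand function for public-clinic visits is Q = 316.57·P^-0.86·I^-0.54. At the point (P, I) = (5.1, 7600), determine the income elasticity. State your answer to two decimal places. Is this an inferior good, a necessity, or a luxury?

For a multiplicative demand Q = A·P^α·I^β, the income elasticity is β everywhere.
Here β = -0.54, so η = -0.54.
Since η < 0, this is an inferior good.

-0.54 (inferior good)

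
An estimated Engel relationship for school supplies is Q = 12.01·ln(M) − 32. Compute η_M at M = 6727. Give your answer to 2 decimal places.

At M = 6727: Q = 73.855.
dQ/dM = 12.01/M = 0.00178534 at this income.
η = (dQ/dM)·(M/Q) = 0.00178534 × (6727/73.855) = 0.16.

0.16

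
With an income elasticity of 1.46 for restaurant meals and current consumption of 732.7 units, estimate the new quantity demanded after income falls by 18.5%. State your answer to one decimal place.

%ΔQ ≈ η × %ΔI = 1.46 × (-18.5%) = -27.01%.
New Q ≈ 732.7 × (1 − 0.2701) = 534.8.

534.8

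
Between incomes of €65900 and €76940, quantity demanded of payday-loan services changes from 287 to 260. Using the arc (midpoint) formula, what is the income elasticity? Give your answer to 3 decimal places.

ΔQ = 260 − 287 = -27; midpoint Q̄ = (287 + 260)/2 = 273.5.
ΔI = 76940 − 65900 = 11040; midpoint Ī = (65900 + 76940)/2 = 71420.
η = (ΔQ/Q̄) ÷ (ΔI/Ī) = (-27/273.5) ÷ (11040/71420) = -0.639.

-0.639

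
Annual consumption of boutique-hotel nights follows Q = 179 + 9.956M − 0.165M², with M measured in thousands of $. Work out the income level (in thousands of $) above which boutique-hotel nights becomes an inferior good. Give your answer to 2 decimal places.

30.17

dQ/dM = 9.956 − 0.33M.
The good is inferior where dQ/dM < 0. Setting dQ/dM = 0 gives M = 9.956 / 0.33 = 30.17.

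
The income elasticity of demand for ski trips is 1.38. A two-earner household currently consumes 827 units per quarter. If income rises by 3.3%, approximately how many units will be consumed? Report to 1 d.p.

%ΔQ ≈ η × %ΔI = 1.38 × 3.3% = 4.554%.
New Q ≈ 827 × (1 + 0.04554) = 864.7.

864.7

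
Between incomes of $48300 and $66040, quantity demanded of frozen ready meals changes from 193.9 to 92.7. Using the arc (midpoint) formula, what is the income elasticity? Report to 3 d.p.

ΔQ = 92.7 − 193.9 = -101.2; midpoint Q̄ = (193.9 + 92.7)/2 = 143.3.
ΔI = 66040 − 48300 = 17740; midpoint Ī = (48300 + 66040)/2 = 57170.
η = (ΔQ/Q̄) ÷ (ΔI/Ī) = (-101.2/143.3) ÷ (17740/57170) = -2.276.

-2.276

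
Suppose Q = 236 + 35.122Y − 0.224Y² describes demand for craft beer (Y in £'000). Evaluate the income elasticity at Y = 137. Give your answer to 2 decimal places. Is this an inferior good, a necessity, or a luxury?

At Y = 137: Q = 843.4580.
dQ/dY = 35.122 − 0.448Y = -26.25400.
η = (dQ/dY)·(Y/Q) = -26.25400 × (137/843.4580) = -4.26.
η < 0 ⇒ inferior good.

-4.26 (inferior good)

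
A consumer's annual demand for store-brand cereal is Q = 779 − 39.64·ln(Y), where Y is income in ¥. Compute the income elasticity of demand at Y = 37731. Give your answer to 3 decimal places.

At Y = 37731: Q = 361.264.
dQ/dY = -39.64/Y = -0.0010506 at this income.
η = (dQ/dY)·(Y/Q) = -0.0010506 × (37731/361.264) = -0.110.

-0.110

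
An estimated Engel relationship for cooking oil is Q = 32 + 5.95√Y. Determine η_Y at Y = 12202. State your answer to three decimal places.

0.477

At Y = 12202: Q = 689.253.
dQ/dY = 5.95/(2√Y) = 0.0269322 at this income.
η = (dQ/dY)·(Y/Q) = 0.0269322 × (12202/689.253) = 0.477.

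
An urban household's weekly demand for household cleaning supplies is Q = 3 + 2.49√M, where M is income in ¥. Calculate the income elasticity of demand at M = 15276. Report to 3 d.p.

0.495

At M = 15276: Q = 310.754.
dQ/dM = 2.49/(2√M) = 0.0100731 at this income.
η = (dQ/dM)·(M/Q) = 0.0100731 × (15276/310.754) = 0.495.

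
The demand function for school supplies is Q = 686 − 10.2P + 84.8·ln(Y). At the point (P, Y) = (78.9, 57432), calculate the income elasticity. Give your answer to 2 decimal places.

0.10

At P = 78.9, Y = 57432: Q = 810.489.
Holding P constant, ∂Q/∂Y = 84.8/Y = 0.00147653.
η_Y = (∂Q/∂Y)·(Y/Q) = 0.00147653 × (57432/810.489) = 0.10.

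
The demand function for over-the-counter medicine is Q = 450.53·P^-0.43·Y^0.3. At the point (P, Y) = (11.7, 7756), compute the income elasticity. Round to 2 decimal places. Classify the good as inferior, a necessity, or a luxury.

0.30 (necessity)

For a multiplicative demand Q = A·P^α·Y^β, the income elasticity is β everywhere.
Here β = 0.3, so η = 0.30.
Since 0 < η < 1, this is a necessity.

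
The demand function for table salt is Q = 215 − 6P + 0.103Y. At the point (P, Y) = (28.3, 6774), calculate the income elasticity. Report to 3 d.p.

At P = 28.3, Y = 6774: Q = 742.922.
Holding P constant, ∂Q/∂Y = 0.103.
η_Y = (∂Q/∂Y)·(Y/Q) = 0.103 × (6774/742.922) = 0.939.

0.939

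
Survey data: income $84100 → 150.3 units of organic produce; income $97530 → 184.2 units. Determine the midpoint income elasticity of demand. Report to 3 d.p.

ΔQ = 184.2 − 150.3 = 33.9; midpoint Q̄ = (150.3 + 184.2)/2 = 167.25.
ΔI = 97530 − 84100 = 13430; midpoint Ī = (84100 + 97530)/2 = 90815.
η = (ΔQ/Q̄) ÷ (ΔI/Ī) = (33.9/167.25) ÷ (13430/90815) = 1.371.

1.371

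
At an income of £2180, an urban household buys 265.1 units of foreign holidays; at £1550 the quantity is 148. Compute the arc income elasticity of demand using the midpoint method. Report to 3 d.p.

ΔQ = 148 − 265.1 = -117.1; midpoint Q̄ = (265.1 + 148)/2 = 206.55.
ΔI = 1550 − 2180 = -630; midpoint Ī = (2180 + 1550)/2 = 1865.
η = (ΔQ/Q̄) ÷ (ΔI/Ī) = (-117.1/206.55) ÷ (-630/1865) = 1.678.

1.678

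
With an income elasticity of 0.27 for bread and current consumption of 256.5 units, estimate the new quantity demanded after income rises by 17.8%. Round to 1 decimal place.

268.8

%ΔQ ≈ η × %ΔI = 0.27 × 17.8% = 4.806%.
New Q ≈ 256.5 × (1 + 0.04806) = 268.8.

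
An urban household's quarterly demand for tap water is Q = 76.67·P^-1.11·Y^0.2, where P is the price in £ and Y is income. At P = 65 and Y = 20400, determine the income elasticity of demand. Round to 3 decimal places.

0.200

For a multiplicative demand Q = A·P^α·Y^β, the income elasticity is β everywhere.
Here β = 0.2, so η = 0.200.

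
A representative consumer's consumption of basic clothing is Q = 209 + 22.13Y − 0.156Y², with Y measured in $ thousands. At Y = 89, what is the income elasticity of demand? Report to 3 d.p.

At Y = 89: Q = 942.8940.
dQ/dY = 22.13 − 0.312Y = -5.63800.
η = (dQ/dY)·(Y/Q) = -5.63800 × (89/942.8940) = -0.532.

-0.532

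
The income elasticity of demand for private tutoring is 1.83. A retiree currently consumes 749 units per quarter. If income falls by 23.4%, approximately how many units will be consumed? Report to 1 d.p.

428.3

%ΔQ ≈ η × %ΔI = 1.83 × (-23.4%) = -42.822%.
New Q ≈ 749 × (1 − 0.42822) = 428.3.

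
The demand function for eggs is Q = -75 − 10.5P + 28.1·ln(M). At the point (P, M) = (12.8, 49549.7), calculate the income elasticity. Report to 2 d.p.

0.30

At P = 12.8, M = 49549.7: Q = 94.382.
Holding P constant, ∂Q/∂M = 28.1/M = 0.000567107.
η_M = (∂Q/∂M)·(M/Q) = 0.000567107 × (49549.7/94.382) = 0.30.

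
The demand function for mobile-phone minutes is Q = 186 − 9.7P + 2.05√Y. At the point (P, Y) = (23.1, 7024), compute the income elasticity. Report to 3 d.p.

At P = 23.1, Y = 7024: Q = 133.739.
Holding P constant, ∂Q/∂Y = 2.05/(2√Y) = 0.0122301.
η_Y = (∂Q/∂Y)·(Y/Q) = 0.0122301 × (7024/133.739) = 0.642.

0.642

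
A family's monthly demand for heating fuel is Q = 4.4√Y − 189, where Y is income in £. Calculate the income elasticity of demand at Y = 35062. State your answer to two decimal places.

0.65

At Y = 35062: Q = 634.893.
dQ/dY = 4.4/(2√Y) = 0.0117491 at this income.
η = (dQ/dY)·(Y/Q) = 0.0117491 × (35062/634.893) = 0.65.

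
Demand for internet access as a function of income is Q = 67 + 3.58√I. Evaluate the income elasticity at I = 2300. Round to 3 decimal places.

0.360

At I = 2300: Q = 238.691.
dQ/dI = 3.58/(2√I) = 0.0373241 at this income.
η = (dQ/dI)·(I/Q) = 0.0373241 × (2300/238.691) = 0.360.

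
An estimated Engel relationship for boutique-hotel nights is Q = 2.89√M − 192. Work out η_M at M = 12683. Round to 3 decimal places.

At M = 12683: Q = 133.468.
dQ/dM = 2.89/(2√M) = 0.0128309 at this income.
η = (dQ/dM)·(M/Q) = 0.0128309 × (12683/133.468) = 1.219.

1.219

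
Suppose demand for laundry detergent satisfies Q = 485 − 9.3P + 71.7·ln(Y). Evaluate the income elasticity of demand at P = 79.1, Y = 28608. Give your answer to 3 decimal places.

At P = 79.1, Y = 28608: Q = 485.115.
Holding P constant, ∂Q/∂Y = 71.7/Y = 0.00250629.
η_Y = (∂Q/∂Y)·(Y/Q) = 0.00250629 × (28608/485.115) = 0.148.

0.148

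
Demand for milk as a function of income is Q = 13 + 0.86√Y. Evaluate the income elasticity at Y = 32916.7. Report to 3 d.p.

0.462

At Y = 32916.7: Q = 169.029.
dQ/dY = 0.86/(2√Y) = 0.00237007 at this income.
η = (dQ/dY)·(Y/Q) = 0.00237007 × (32916.7/169.029) = 0.462.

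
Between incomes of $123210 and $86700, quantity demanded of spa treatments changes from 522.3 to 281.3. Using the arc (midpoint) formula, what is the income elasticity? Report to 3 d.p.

1.724

ΔQ = 281.3 − 522.3 = -241; midpoint Q̄ = (522.3 + 281.3)/2 = 401.8.
ΔI = 86700 − 123210 = -36510; midpoint Ī = (123210 + 86700)/2 = 104955.
η = (ΔQ/Q̄) ÷ (ΔI/Ī) = (-241/401.8) ÷ (-36510/104955) = 1.724.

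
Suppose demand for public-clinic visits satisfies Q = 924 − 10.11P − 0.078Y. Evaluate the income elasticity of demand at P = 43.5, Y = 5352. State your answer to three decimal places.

-6.253

At P = 43.5, Y = 5352: Q = 66.759.
Holding P constant, ∂Q/∂Y = −0.078.
η_Y = (∂Q/∂Y)·(Y/Q) = -0.078 × (5352/66.759) = -6.253.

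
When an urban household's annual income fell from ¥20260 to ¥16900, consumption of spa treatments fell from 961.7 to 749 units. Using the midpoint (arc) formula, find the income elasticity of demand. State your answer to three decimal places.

ΔQ = 749 − 961.7 = -212.7; midpoint Q̄ = (961.7 + 749)/2 = 855.35.
ΔI = 16900 − 20260 = -3360; midpoint Ī = (20260 + 16900)/2 = 18580.
η = (ΔQ/Q̄) ÷ (ΔI/Ī) = (-212.7/855.35) ÷ (-3360/18580) = 1.375.

1.375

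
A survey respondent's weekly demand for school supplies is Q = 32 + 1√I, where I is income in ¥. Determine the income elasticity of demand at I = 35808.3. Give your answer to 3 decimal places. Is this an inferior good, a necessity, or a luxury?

0.428 (necessity)

At I = 35808.3: Q = 221.231.
dQ/dI = 1/(2√I) = 0.00264228 at this income.
η = (dQ/dI)·(I/Q) = 0.00264228 × (35808.3/221.231) = 0.428.
Since 0 < η < 1, the good is a necessity.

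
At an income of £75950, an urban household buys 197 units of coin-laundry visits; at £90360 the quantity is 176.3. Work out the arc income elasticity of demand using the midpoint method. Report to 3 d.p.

-0.640

ΔQ = 176.3 − 197 = -20.7; midpoint Q̄ = (197 + 176.3)/2 = 186.65.
ΔI = 90360 − 75950 = 14410; midpoint Ī = (75950 + 90360)/2 = 83155.
η = (ΔQ/Q̄) ÷ (ΔI/Ī) = (-20.7/186.65) ÷ (14410/83155) = -0.640.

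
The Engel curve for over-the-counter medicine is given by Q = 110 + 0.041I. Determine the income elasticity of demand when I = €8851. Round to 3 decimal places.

At I = 8851: Q = 472.891.
dQ/dI = 0.041.
η = (dQ/dI)·(I/Q) = 0.041 × (8851/472.891) = 0.767.

0.767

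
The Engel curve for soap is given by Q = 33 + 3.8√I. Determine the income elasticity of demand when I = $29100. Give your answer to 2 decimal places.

At I = 29100: Q = 681.231.
dQ/dI = 3.8/(2√I) = 0.011138 at this income.
η = (dQ/dI)·(I/Q) = 0.011138 × (29100/681.231) = 0.48.

0.48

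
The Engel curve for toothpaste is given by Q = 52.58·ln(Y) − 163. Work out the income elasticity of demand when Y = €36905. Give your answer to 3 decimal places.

At Y = 36905: Q = 389.937.
dQ/dY = 52.58/Y = 0.00142474 at this income.
η = (dQ/dY)·(Y/Q) = 0.00142474 × (36905/389.937) = 0.135.

0.135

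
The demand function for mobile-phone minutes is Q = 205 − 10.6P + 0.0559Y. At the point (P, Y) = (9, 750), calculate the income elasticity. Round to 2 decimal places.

At P = 9, Y = 750: Q = 151.525.
Holding P constant, ∂Q/∂Y = 0.0559.
η_Y = (∂Q/∂Y)·(Y/Q) = 0.0559 × (750/151.525) = 0.28.

0.28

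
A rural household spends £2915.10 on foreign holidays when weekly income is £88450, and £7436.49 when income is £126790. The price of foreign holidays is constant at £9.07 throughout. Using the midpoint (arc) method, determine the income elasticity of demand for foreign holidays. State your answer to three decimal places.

With a constant price, Q₁ = 2915.10/9.07 = 321.400 and Q₂ = 7436.49/9.07 = 819.900 (equivalently, work directly with expenditure since P cancels).
Midpoint %ΔQ = (7436.49 − 2915.10)/5175.80 = 0.87356; midpoint %ΔI = (126790 − 88450)/107620 = 0.35625.
η = 0.87356 / 0.35625 = 2.452.

2.452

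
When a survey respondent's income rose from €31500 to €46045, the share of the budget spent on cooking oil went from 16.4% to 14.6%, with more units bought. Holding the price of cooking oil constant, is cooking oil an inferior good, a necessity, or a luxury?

Quantity rises but the budget share falls as income rises, so 0 < η < 1.

necessity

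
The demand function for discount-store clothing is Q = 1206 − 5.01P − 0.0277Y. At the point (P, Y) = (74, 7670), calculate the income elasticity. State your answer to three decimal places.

At P = 74, Y = 7670: Q = 622.801.
Holding P constant, ∂Q/∂Y = −0.0277.
η_Y = (∂Q/∂Y)·(Y/Q) = -0.0277 × (7670/622.801) = -0.341.

-0.341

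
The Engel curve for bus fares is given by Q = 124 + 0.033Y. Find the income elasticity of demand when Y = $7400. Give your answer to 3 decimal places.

At Y = 7400: Q = 368.200.
dQ/dY = 0.033.
η = (dQ/dY)·(Y/Q) = 0.033 × (7400/368.200) = 0.663.

0.663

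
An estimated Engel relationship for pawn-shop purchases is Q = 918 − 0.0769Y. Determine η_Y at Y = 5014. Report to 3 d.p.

At Y = 5014: Q = 532.423.
dQ/dY = −0.0769.
η = (dQ/dY)·(Y/Q) = -0.0769 × (5014/532.423) = -0.724.

-0.724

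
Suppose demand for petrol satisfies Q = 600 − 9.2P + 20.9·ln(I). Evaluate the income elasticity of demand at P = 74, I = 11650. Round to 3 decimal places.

0.182

At P = 74, I = 11650: Q = 114.888.
Holding P constant, ∂Q/∂I = 20.9/I = 0.00179399.
η_I = (∂Q/∂I)·(I/Q) = 0.00179399 × (11650/114.888) = 0.182.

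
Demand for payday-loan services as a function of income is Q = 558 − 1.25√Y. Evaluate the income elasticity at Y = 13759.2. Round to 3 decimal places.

At Y = 13759.2: Q = 411.375.
dQ/dY = -1.25/(2√Y) = -0.00532824 at this income.
η = (dQ/dY)·(Y/Q) = -0.00532824 × (13759.2/411.375) = -0.178.

-0.178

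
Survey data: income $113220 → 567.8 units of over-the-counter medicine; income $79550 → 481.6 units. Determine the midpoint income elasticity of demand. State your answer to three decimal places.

ΔQ = 481.6 − 567.8 = -86.2; midpoint Q̄ = (567.8 + 481.6)/2 = 524.7.
ΔI = 79550 − 113220 = -33670; midpoint Ī = (113220 + 79550)/2 = 96385.
η = (ΔQ/Q̄) ÷ (ΔI/Ī) = (-86.2/524.7) ÷ (-33670/96385) = 0.470.

0.470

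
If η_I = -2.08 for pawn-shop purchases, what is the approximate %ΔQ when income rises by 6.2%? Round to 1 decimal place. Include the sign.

-12.9%

%ΔQ ≈ η × %ΔI = -2.08 × 6.2% = -12.9%.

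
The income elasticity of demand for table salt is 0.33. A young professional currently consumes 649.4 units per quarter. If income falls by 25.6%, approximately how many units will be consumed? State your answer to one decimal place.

%ΔQ ≈ η × %ΔI = 0.33 × (-25.6%) = -8.448%.
New Q ≈ 649.4 × (1 − 0.08448) = 594.5.

594.5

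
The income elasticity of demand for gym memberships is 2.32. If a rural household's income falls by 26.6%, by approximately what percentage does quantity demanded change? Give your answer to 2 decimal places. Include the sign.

%ΔQ ≈ η × %ΔI = 2.32 × (-26.6%) = -61.71%.

-61.71%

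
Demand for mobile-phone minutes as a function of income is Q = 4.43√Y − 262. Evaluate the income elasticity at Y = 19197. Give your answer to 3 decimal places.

0.872

At Y = 19197: Q = 351.791.
dQ/dY = 4.43/(2√Y) = 0.0159866 at this income.
η = (dQ/dY)·(Y/Q) = 0.0159866 × (19197/351.791) = 0.872.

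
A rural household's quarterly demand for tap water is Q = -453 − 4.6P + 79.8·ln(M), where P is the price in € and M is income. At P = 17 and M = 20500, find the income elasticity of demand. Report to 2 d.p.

0.31

At P = 17, M = 20500: Q = 261.069.
Holding P constant, ∂Q/∂M = 79.8/M = 0.00389268.
η_M = (∂Q/∂M)·(M/Q) = 0.00389268 × (20500/261.069) = 0.31.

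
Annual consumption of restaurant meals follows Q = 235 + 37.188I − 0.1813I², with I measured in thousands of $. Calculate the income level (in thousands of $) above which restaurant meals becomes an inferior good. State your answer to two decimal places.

dQ/dI = 37.188 − 0.3626I.
The good is inferior where dQ/dI < 0. Setting dQ/dI = 0 gives I = 37.188 / 0.3626 = 102.56.

102.56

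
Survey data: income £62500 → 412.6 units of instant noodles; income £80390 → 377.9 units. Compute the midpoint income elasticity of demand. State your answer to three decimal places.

ΔQ = 377.9 − 412.6 = -34.7; midpoint Q̄ = (412.6 + 377.9)/2 = 395.25.
ΔI = 80390 − 62500 = 17890; midpoint Ī = (62500 + 80390)/2 = 71445.
η = (ΔQ/Q̄) ÷ (ΔI/Ī) = (-34.7/395.25) ÷ (17890/71445) = -0.351.

-0.351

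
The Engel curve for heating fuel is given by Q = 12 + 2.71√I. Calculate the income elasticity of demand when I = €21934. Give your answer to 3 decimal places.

0.485

At I = 21934: Q = 413.355.
dQ/dI = 2.71/(2√I) = 0.00914914 at this income.
η = (dQ/dI)·(I/Q) = 0.00914914 × (21934/413.355) = 0.485.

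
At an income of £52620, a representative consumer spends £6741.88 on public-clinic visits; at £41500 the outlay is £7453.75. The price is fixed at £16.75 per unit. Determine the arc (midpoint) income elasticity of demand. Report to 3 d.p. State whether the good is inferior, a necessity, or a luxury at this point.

With a constant price, Q₁ = 6741.88/16.75 = 402.500 and Q₂ = 7453.75/16.75 = 445.000 (equivalently, work directly with expenditure since P cancels).
Midpoint %ΔQ = (7453.75 − 6741.88)/7097.82 = 0.10029; midpoint %ΔI = (41500 − 52620)/47060 = -0.23629.
η = 0.10029 / -0.23629 = -0.424.
η < 0 ⇒ inferior good.

-0.424 (inferior good)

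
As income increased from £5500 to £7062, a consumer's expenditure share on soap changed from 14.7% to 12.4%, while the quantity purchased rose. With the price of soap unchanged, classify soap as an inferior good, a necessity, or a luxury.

Quantity rises but the budget share falls as income rises, so 0 < η < 1.

necessity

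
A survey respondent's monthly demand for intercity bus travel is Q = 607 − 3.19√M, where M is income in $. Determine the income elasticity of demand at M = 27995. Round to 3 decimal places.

-3.643

At M = 27995: Q = 73.259.
dQ/dM = -3.19/(2√M) = -0.0095328 at this income.
η = (dQ/dM)·(M/Q) = -0.0095328 × (27995/73.259) = -3.643.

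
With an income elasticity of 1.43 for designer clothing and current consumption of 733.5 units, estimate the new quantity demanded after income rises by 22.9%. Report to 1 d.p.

%ΔQ ≈ η × %ΔI = 1.43 × 22.9% = 32.747%.
New Q ≈ 733.5 × (1 + 0.32747) = 973.7.

973.7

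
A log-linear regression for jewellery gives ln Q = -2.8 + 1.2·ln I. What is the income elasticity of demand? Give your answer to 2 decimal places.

1.20

In a log-linear demand, the coefficient on ln I is the income elasticity.
So η = 1.20.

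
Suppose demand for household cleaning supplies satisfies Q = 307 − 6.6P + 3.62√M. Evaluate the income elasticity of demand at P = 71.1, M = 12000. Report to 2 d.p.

At P = 71.1, M = 12000: Q = 234.291.
Holding P constant, ∂Q/∂M = 3.62/(2√M) = 0.016523.
η_M = (∂Q/∂M)·(M/Q) = 0.016523 × (12000/234.291) = 0.85.

0.85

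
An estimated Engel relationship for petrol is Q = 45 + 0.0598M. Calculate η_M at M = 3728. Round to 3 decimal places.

At M = 3728: Q = 267.934.
dQ/dM = 0.0598.
η = (dQ/dM)·(M/Q) = 0.0598 × (3728/267.934) = 0.832.

0.832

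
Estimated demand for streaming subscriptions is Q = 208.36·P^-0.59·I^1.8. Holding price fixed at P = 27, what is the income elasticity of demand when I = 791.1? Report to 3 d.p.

For a multiplicative demand Q = A·P^α·I^β, the income elasticity is β everywhere.
Here β = 1.8, so η = 1.800.

1.800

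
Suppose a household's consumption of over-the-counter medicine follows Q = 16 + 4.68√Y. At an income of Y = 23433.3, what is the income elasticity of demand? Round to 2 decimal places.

0.49

At Y = 23433.3: Q = 732.412.
dQ/dY = 4.68/(2√Y) = 0.0152862 at this income.
η = (dQ/dY)·(Y/Q) = 0.0152862 × (23433.3/732.412) = 0.49.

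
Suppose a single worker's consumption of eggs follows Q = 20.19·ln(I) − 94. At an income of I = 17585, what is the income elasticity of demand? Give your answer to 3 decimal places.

0.195

At I = 17585: Q = 103.353.
dQ/dI = 20.19/I = 0.00114814 at this income.
η = (dQ/dI)·(I/Q) = 0.00114814 × (17585/103.353) = 0.195.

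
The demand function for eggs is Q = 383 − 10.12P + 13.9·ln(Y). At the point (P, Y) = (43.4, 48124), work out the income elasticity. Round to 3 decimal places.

At P = 43.4, Y = 48124: Q = 93.655.
Holding P constant, ∂Q/∂Y = 13.9/Y = 0.000288837.
η_Y = (∂Q/∂Y)·(Y/Q) = 0.000288837 × (48124/93.655) = 0.148.

0.148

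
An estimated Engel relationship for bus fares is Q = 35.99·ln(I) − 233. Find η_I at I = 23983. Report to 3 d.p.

0.277

At I = 23983: Q = 129.963.
dQ/dI = 35.99/I = 0.00150065 at this income.
η = (dQ/dI)·(I/Q) = 0.00150065 × (23983/129.963) = 0.277.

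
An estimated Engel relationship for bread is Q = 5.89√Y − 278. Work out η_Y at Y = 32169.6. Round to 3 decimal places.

At Y = 32169.6: Q = 778.424.
dQ/dY = 5.89/(2√Y) = 0.0164196 at this income.
η = (dQ/dY)·(Y/Q) = 0.0164196 × (32169.6/778.424) = 0.679.

0.679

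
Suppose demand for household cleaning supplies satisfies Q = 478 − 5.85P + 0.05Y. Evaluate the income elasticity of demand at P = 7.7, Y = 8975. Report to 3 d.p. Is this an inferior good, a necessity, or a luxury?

At P = 7.7, Y = 8975: Q = 881.705.
Holding P constant, ∂Q/∂Y = 0.05.
η_Y = (∂Q/∂Y)·(Y/Q) = 0.05 × (8975/881.705) = 0.509.
Since 0 < η < 1, this is a necessity.

0.509 (necessity)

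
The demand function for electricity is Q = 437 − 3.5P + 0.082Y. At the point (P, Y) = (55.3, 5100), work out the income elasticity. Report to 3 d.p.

At P = 55.3, Y = 5100: Q = 661.650.
Holding P constant, ∂Q/∂Y = 0.082.
η_Y = (∂Q/∂Y)·(Y/Q) = 0.082 × (5100/661.650) = 0.632.

0.632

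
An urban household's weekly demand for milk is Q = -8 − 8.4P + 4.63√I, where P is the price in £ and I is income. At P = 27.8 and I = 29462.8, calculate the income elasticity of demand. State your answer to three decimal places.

At P = 27.8, I = 29462.8: Q = 553.207.
Holding P constant, ∂Q/∂I = 4.63/(2√I) = 0.013487.
η_I = (∂Q/∂I)·(I/Q) = 0.013487 × (29462.8/553.207) = 0.718.

0.718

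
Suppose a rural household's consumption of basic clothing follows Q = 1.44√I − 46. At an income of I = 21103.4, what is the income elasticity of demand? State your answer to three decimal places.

At I = 21103.4: Q = 163.189.
dQ/dI = 1.44/(2√I) = 0.00495629 at this income.
η = (dQ/dI)·(I/Q) = 0.00495629 × (21103.4/163.189) = 0.641.

0.641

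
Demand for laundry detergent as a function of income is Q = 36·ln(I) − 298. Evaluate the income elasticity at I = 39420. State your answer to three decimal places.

0.434

At I = 39420: Q = 82.953.
dQ/dI = 36/I = 0.000913242 at this income.
η = (dQ/dI)·(I/Q) = 0.000913242 × (39420/82.953) = 0.434.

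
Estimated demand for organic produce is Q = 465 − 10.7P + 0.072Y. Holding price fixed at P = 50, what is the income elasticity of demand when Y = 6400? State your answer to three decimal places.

1.179

At P = 50, Y = 6400: Q = 390.800.
Holding P constant, ∂Q/∂Y = 0.072.
η_Y = (∂Q/∂Y)·(Y/Q) = 0.072 × (6400/390.800) = 1.179.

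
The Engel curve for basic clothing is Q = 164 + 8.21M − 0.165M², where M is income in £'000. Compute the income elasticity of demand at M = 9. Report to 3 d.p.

0.210

At M = 9: Q = 224.5250.
dQ/dM = 8.21 − 0.33M = 5.24000.
η = (dQ/dM)·(M/Q) = 5.24000 × (9/224.5250) = 0.210.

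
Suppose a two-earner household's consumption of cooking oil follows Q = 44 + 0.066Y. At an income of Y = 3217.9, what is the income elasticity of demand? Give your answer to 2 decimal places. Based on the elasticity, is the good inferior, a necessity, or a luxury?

0.83 (necessity)

At Y = 3217.9: Q = 256.381.
dQ/dY = 0.066.
η = (dQ/dY)·(Y/Q) = 0.066 × (3217.9/256.381) = 0.83.
Since 0 < η < 1, the good is a necessity.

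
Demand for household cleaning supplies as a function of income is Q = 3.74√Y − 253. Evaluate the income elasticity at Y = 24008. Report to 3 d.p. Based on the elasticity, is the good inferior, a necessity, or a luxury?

0.887 (necessity)

At Y = 24008: Q = 326.495.
dQ/dY = 3.74/(2√Y) = 0.0120688 at this income.
η = (dQ/dY)·(Y/Q) = 0.0120688 × (24008/326.495) = 0.887.
Since 0 < η < 1, the good is a necessity.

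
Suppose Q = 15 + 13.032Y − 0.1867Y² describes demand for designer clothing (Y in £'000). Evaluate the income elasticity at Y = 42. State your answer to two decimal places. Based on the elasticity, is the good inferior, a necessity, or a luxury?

-0.48 (inferior good)

At Y = 42: Q = 233.0052.
dQ/dY = 13.032 − 0.3734Y = -2.65080.
η = (dQ/dY)·(Y/Q) = -2.65080 × (42/233.0052) = -0.48.
η < 0 ⇒ inferior good.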